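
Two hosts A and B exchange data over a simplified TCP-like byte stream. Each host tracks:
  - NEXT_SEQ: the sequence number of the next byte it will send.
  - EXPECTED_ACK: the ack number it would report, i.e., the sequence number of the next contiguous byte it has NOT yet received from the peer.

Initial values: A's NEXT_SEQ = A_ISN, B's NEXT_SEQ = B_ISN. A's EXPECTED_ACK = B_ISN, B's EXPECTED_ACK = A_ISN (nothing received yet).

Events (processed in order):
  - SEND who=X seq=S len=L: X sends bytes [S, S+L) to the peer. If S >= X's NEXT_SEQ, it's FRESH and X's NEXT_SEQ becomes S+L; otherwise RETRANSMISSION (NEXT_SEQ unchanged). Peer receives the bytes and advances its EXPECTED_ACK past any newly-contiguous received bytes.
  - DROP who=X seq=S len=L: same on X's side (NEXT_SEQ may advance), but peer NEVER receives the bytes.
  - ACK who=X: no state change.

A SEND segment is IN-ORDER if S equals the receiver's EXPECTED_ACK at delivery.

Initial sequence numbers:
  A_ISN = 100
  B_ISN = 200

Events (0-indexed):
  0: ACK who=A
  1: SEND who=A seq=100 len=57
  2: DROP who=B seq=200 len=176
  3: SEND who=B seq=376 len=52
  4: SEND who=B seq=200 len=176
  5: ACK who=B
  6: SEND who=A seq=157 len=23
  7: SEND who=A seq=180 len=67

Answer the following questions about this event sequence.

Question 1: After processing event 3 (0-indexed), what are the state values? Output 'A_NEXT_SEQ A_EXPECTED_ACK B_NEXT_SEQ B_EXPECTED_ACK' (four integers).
After event 0: A_seq=100 A_ack=200 B_seq=200 B_ack=100
After event 1: A_seq=157 A_ack=200 B_seq=200 B_ack=157
After event 2: A_seq=157 A_ack=200 B_seq=376 B_ack=157
After event 3: A_seq=157 A_ack=200 B_seq=428 B_ack=157

157 200 428 157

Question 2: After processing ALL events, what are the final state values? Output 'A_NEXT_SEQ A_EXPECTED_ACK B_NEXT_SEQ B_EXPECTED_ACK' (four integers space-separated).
After event 0: A_seq=100 A_ack=200 B_seq=200 B_ack=100
After event 1: A_seq=157 A_ack=200 B_seq=200 B_ack=157
After event 2: A_seq=157 A_ack=200 B_seq=376 B_ack=157
After event 3: A_seq=157 A_ack=200 B_seq=428 B_ack=157
After event 4: A_seq=157 A_ack=428 B_seq=428 B_ack=157
After event 5: A_seq=157 A_ack=428 B_seq=428 B_ack=157
After event 6: A_seq=180 A_ack=428 B_seq=428 B_ack=180
After event 7: A_seq=247 A_ack=428 B_seq=428 B_ack=247

Answer: 247 428 428 247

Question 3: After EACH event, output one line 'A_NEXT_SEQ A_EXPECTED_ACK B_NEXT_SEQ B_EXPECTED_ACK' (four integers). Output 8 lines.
100 200 200 100
157 200 200 157
157 200 376 157
157 200 428 157
157 428 428 157
157 428 428 157
180 428 428 180
247 428 428 247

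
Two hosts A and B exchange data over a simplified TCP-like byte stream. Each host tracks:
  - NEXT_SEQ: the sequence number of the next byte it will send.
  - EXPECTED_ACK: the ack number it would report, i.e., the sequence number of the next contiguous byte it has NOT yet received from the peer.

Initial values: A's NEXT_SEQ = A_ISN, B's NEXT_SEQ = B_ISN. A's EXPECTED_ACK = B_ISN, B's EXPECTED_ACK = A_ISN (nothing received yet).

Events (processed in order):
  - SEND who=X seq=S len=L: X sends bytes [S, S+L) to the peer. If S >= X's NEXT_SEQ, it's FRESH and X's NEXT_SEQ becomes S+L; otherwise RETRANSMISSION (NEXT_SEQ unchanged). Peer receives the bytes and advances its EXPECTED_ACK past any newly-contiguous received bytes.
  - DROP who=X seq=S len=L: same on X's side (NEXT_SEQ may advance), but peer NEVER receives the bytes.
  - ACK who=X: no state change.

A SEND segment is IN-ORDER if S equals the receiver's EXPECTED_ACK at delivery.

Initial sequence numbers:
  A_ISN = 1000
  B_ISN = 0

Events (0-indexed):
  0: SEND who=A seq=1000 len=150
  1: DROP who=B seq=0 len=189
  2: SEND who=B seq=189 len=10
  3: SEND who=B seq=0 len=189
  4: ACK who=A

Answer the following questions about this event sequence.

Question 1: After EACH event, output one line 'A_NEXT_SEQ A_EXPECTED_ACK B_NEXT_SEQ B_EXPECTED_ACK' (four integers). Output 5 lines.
1150 0 0 1150
1150 0 189 1150
1150 0 199 1150
1150 199 199 1150
1150 199 199 1150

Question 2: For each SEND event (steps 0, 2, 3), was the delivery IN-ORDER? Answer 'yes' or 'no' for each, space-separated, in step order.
Answer: yes no yes

Derivation:
Step 0: SEND seq=1000 -> in-order
Step 2: SEND seq=189 -> out-of-order
Step 3: SEND seq=0 -> in-order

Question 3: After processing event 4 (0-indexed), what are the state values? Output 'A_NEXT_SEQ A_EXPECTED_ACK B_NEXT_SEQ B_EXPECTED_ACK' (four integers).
After event 0: A_seq=1150 A_ack=0 B_seq=0 B_ack=1150
After event 1: A_seq=1150 A_ack=0 B_seq=189 B_ack=1150
After event 2: A_seq=1150 A_ack=0 B_seq=199 B_ack=1150
After event 3: A_seq=1150 A_ack=199 B_seq=199 B_ack=1150
After event 4: A_seq=1150 A_ack=199 B_seq=199 B_ack=1150

1150 199 199 1150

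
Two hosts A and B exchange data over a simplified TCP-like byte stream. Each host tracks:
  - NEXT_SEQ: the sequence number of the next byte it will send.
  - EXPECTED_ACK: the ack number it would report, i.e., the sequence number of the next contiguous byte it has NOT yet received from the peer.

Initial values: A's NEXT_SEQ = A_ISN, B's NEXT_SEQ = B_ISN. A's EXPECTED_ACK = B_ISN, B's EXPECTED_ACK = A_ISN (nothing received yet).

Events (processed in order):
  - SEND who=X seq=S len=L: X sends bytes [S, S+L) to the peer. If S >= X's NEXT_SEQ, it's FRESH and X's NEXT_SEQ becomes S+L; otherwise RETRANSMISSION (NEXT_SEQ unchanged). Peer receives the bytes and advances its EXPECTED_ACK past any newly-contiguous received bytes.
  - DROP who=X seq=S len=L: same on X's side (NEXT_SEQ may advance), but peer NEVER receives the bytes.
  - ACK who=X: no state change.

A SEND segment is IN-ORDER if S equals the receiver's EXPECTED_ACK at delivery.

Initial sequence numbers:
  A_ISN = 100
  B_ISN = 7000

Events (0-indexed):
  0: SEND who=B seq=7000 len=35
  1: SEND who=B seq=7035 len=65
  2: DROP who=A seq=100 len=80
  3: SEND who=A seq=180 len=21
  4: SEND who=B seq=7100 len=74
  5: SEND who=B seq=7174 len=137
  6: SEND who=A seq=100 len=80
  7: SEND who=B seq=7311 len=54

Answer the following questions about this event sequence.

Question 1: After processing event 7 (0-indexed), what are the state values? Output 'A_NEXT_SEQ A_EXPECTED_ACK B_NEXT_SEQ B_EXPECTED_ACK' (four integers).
After event 0: A_seq=100 A_ack=7035 B_seq=7035 B_ack=100
After event 1: A_seq=100 A_ack=7100 B_seq=7100 B_ack=100
After event 2: A_seq=180 A_ack=7100 B_seq=7100 B_ack=100
After event 3: A_seq=201 A_ack=7100 B_seq=7100 B_ack=100
After event 4: A_seq=201 A_ack=7174 B_seq=7174 B_ack=100
After event 5: A_seq=201 A_ack=7311 B_seq=7311 B_ack=100
After event 6: A_seq=201 A_ack=7311 B_seq=7311 B_ack=201
After event 7: A_seq=201 A_ack=7365 B_seq=7365 B_ack=201

201 7365 7365 201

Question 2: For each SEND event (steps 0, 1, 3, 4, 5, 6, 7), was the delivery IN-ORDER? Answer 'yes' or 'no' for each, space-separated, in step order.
Step 0: SEND seq=7000 -> in-order
Step 1: SEND seq=7035 -> in-order
Step 3: SEND seq=180 -> out-of-order
Step 4: SEND seq=7100 -> in-order
Step 5: SEND seq=7174 -> in-order
Step 6: SEND seq=100 -> in-order
Step 7: SEND seq=7311 -> in-order

Answer: yes yes no yes yes yes yes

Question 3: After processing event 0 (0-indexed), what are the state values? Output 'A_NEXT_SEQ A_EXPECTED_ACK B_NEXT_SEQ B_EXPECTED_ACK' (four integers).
After event 0: A_seq=100 A_ack=7035 B_seq=7035 B_ack=100

100 7035 7035 100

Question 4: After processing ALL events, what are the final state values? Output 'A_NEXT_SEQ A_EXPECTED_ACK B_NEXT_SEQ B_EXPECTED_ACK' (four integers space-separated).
Answer: 201 7365 7365 201

Derivation:
After event 0: A_seq=100 A_ack=7035 B_seq=7035 B_ack=100
After event 1: A_seq=100 A_ack=7100 B_seq=7100 B_ack=100
After event 2: A_seq=180 A_ack=7100 B_seq=7100 B_ack=100
After event 3: A_seq=201 A_ack=7100 B_seq=7100 B_ack=100
After event 4: A_seq=201 A_ack=7174 B_seq=7174 B_ack=100
After event 5: A_seq=201 A_ack=7311 B_seq=7311 B_ack=100
After event 6: A_seq=201 A_ack=7311 B_seq=7311 B_ack=201
After event 7: A_seq=201 A_ack=7365 B_seq=7365 B_ack=201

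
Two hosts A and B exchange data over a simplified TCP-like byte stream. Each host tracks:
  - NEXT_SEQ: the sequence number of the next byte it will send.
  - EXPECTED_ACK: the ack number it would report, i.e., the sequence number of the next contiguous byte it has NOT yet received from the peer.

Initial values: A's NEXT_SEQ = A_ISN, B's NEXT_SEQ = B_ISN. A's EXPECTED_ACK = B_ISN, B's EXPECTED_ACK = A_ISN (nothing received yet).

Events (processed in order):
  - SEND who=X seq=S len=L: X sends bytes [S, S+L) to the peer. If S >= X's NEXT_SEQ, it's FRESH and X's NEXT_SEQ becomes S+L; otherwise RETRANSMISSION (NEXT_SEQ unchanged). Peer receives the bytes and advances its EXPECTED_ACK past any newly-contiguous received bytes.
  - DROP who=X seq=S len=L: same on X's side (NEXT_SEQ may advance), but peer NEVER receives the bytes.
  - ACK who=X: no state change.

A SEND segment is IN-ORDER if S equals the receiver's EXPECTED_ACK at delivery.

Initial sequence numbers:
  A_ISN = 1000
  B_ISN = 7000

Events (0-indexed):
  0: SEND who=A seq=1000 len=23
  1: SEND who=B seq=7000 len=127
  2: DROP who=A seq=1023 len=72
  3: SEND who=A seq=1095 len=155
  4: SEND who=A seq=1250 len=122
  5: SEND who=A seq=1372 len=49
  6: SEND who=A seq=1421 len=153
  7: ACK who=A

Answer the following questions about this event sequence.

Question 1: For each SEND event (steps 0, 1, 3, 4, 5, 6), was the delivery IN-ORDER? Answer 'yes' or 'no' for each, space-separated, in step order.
Answer: yes yes no no no no

Derivation:
Step 0: SEND seq=1000 -> in-order
Step 1: SEND seq=7000 -> in-order
Step 3: SEND seq=1095 -> out-of-order
Step 4: SEND seq=1250 -> out-of-order
Step 5: SEND seq=1372 -> out-of-order
Step 6: SEND seq=1421 -> out-of-order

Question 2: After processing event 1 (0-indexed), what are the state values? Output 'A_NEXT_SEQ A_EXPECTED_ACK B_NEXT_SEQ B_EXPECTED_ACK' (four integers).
After event 0: A_seq=1023 A_ack=7000 B_seq=7000 B_ack=1023
After event 1: A_seq=1023 A_ack=7127 B_seq=7127 B_ack=1023

1023 7127 7127 1023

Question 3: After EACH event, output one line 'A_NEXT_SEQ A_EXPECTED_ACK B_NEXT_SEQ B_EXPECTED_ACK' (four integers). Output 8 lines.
1023 7000 7000 1023
1023 7127 7127 1023
1095 7127 7127 1023
1250 7127 7127 1023
1372 7127 7127 1023
1421 7127 7127 1023
1574 7127 7127 1023
1574 7127 7127 1023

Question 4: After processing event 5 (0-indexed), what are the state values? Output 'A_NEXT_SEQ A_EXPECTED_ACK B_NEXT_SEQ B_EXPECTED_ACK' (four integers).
After event 0: A_seq=1023 A_ack=7000 B_seq=7000 B_ack=1023
After event 1: A_seq=1023 A_ack=7127 B_seq=7127 B_ack=1023
After event 2: A_seq=1095 A_ack=7127 B_seq=7127 B_ack=1023
After event 3: A_seq=1250 A_ack=7127 B_seq=7127 B_ack=1023
After event 4: A_seq=1372 A_ack=7127 B_seq=7127 B_ack=1023
After event 5: A_seq=1421 A_ack=7127 B_seq=7127 B_ack=1023

1421 7127 7127 1023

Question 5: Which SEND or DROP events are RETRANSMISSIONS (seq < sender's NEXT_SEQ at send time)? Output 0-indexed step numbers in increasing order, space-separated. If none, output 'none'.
Answer: none

Derivation:
Step 0: SEND seq=1000 -> fresh
Step 1: SEND seq=7000 -> fresh
Step 2: DROP seq=1023 -> fresh
Step 3: SEND seq=1095 -> fresh
Step 4: SEND seq=1250 -> fresh
Step 5: SEND seq=1372 -> fresh
Step 6: SEND seq=1421 -> fresh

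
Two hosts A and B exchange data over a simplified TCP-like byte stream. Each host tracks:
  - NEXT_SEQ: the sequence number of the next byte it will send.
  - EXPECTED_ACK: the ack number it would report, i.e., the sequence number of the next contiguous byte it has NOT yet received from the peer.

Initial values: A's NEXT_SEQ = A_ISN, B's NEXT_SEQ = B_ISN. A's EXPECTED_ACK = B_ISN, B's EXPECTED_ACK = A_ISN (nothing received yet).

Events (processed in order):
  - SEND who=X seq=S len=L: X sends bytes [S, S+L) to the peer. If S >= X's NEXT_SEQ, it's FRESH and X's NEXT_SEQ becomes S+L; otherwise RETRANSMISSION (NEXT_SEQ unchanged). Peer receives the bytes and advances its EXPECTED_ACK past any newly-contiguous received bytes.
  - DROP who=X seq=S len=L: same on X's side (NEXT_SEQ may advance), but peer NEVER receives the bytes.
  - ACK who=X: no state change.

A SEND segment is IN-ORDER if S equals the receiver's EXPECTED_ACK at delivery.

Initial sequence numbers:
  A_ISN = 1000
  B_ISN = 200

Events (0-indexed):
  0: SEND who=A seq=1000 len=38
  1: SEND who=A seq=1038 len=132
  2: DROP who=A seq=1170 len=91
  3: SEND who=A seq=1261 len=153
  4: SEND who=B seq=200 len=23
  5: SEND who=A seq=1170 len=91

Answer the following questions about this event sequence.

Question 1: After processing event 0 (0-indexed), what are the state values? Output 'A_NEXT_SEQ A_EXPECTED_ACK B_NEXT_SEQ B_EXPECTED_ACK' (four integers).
After event 0: A_seq=1038 A_ack=200 B_seq=200 B_ack=1038

1038 200 200 1038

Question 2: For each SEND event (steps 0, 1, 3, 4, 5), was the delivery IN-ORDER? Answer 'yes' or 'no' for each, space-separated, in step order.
Step 0: SEND seq=1000 -> in-order
Step 1: SEND seq=1038 -> in-order
Step 3: SEND seq=1261 -> out-of-order
Step 4: SEND seq=200 -> in-order
Step 5: SEND seq=1170 -> in-order

Answer: yes yes no yes yes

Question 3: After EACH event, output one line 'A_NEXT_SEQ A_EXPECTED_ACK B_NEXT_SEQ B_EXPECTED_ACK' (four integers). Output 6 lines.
1038 200 200 1038
1170 200 200 1170
1261 200 200 1170
1414 200 200 1170
1414 223 223 1170
1414 223 223 1414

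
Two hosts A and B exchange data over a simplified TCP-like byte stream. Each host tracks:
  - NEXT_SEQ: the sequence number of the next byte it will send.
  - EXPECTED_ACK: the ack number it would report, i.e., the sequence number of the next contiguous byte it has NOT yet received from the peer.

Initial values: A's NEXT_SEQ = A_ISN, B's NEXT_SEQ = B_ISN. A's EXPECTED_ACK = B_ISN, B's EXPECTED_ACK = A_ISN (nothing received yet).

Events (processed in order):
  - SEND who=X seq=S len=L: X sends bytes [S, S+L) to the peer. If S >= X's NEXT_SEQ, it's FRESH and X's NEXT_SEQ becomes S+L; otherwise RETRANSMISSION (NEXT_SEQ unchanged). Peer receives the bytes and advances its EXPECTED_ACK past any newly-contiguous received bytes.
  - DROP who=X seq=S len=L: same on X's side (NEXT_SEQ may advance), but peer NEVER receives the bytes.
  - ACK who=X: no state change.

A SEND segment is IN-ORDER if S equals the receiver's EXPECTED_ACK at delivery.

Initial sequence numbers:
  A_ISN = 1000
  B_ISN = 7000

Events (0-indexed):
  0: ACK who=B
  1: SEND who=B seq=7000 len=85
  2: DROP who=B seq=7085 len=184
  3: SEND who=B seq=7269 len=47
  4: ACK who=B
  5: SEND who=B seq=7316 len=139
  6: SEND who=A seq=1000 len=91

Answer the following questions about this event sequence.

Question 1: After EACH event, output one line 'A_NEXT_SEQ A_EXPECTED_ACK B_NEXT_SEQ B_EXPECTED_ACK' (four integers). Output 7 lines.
1000 7000 7000 1000
1000 7085 7085 1000
1000 7085 7269 1000
1000 7085 7316 1000
1000 7085 7316 1000
1000 7085 7455 1000
1091 7085 7455 1091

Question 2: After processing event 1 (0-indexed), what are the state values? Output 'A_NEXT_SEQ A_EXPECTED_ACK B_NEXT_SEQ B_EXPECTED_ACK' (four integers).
After event 0: A_seq=1000 A_ack=7000 B_seq=7000 B_ack=1000
After event 1: A_seq=1000 A_ack=7085 B_seq=7085 B_ack=1000

1000 7085 7085 1000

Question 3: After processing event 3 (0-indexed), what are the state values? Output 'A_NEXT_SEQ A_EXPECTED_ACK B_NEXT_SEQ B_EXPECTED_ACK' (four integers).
After event 0: A_seq=1000 A_ack=7000 B_seq=7000 B_ack=1000
After event 1: A_seq=1000 A_ack=7085 B_seq=7085 B_ack=1000
After event 2: A_seq=1000 A_ack=7085 B_seq=7269 B_ack=1000
After event 3: A_seq=1000 A_ack=7085 B_seq=7316 B_ack=1000

1000 7085 7316 1000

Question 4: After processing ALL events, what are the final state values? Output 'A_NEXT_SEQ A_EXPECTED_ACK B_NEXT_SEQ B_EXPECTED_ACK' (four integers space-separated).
Answer: 1091 7085 7455 1091

Derivation:
After event 0: A_seq=1000 A_ack=7000 B_seq=7000 B_ack=1000
After event 1: A_seq=1000 A_ack=7085 B_seq=7085 B_ack=1000
After event 2: A_seq=1000 A_ack=7085 B_seq=7269 B_ack=1000
After event 3: A_seq=1000 A_ack=7085 B_seq=7316 B_ack=1000
After event 4: A_seq=1000 A_ack=7085 B_seq=7316 B_ack=1000
After event 5: A_seq=1000 A_ack=7085 B_seq=7455 B_ack=1000
After event 6: A_seq=1091 A_ack=7085 B_seq=7455 B_ack=1091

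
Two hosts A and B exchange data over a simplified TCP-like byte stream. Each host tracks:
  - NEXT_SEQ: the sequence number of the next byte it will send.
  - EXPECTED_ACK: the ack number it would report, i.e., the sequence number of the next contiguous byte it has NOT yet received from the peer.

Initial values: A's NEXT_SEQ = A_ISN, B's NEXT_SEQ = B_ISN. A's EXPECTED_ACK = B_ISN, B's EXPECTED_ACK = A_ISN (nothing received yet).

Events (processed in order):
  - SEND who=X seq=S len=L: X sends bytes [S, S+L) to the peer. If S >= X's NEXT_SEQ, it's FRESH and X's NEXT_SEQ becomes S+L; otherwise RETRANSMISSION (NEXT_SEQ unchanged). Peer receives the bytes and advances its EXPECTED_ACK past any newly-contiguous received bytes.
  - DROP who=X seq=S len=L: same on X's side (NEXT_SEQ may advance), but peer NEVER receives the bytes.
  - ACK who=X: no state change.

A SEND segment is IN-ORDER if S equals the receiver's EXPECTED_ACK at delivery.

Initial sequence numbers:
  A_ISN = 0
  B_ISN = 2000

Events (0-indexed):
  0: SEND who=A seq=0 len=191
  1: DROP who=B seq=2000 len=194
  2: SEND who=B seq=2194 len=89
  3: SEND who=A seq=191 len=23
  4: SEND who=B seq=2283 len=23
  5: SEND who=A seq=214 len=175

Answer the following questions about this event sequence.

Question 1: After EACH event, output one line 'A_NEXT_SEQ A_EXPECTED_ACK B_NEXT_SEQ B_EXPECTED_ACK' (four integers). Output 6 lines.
191 2000 2000 191
191 2000 2194 191
191 2000 2283 191
214 2000 2283 214
214 2000 2306 214
389 2000 2306 389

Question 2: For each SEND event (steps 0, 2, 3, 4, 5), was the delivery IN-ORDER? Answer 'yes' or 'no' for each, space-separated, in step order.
Step 0: SEND seq=0 -> in-order
Step 2: SEND seq=2194 -> out-of-order
Step 3: SEND seq=191 -> in-order
Step 4: SEND seq=2283 -> out-of-order
Step 5: SEND seq=214 -> in-order

Answer: yes no yes no yes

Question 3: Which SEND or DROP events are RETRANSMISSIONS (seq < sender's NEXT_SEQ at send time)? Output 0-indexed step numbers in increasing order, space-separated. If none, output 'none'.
Answer: none

Derivation:
Step 0: SEND seq=0 -> fresh
Step 1: DROP seq=2000 -> fresh
Step 2: SEND seq=2194 -> fresh
Step 3: SEND seq=191 -> fresh
Step 4: SEND seq=2283 -> fresh
Step 5: SEND seq=214 -> fresh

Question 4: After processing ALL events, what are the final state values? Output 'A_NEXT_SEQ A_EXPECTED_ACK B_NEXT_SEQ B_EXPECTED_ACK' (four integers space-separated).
After event 0: A_seq=191 A_ack=2000 B_seq=2000 B_ack=191
After event 1: A_seq=191 A_ack=2000 B_seq=2194 B_ack=191
After event 2: A_seq=191 A_ack=2000 B_seq=2283 B_ack=191
After event 3: A_seq=214 A_ack=2000 B_seq=2283 B_ack=214
After event 4: A_seq=214 A_ack=2000 B_seq=2306 B_ack=214
After event 5: A_seq=389 A_ack=2000 B_seq=2306 B_ack=389

Answer: 389 2000 2306 389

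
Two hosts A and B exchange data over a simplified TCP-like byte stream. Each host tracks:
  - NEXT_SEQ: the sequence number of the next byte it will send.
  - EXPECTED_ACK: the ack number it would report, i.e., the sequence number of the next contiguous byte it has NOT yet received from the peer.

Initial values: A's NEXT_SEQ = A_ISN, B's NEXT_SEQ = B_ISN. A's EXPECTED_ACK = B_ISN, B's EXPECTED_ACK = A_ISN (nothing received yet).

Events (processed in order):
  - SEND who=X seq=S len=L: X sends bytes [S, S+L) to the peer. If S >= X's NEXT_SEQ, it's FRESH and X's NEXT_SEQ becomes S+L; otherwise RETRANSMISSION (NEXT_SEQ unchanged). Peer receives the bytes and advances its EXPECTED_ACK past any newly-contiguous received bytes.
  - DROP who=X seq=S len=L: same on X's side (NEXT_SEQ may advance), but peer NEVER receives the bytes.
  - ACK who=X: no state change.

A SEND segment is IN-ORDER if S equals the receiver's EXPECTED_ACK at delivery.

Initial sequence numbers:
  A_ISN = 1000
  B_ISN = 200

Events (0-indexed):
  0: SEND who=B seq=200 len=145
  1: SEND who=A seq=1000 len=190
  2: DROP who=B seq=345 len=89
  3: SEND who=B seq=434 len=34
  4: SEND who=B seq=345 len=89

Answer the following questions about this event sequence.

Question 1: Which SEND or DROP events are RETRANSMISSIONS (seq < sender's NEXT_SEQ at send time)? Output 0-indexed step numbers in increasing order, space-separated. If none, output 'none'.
Step 0: SEND seq=200 -> fresh
Step 1: SEND seq=1000 -> fresh
Step 2: DROP seq=345 -> fresh
Step 3: SEND seq=434 -> fresh
Step 4: SEND seq=345 -> retransmit

Answer: 4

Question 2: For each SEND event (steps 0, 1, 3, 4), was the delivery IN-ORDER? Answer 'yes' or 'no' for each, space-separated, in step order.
Answer: yes yes no yes

Derivation:
Step 0: SEND seq=200 -> in-order
Step 1: SEND seq=1000 -> in-order
Step 3: SEND seq=434 -> out-of-order
Step 4: SEND seq=345 -> in-order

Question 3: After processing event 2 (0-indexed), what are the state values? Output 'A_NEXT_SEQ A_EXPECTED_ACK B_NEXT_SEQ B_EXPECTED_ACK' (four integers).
After event 0: A_seq=1000 A_ack=345 B_seq=345 B_ack=1000
After event 1: A_seq=1190 A_ack=345 B_seq=345 B_ack=1190
After event 2: A_seq=1190 A_ack=345 B_seq=434 B_ack=1190

1190 345 434 1190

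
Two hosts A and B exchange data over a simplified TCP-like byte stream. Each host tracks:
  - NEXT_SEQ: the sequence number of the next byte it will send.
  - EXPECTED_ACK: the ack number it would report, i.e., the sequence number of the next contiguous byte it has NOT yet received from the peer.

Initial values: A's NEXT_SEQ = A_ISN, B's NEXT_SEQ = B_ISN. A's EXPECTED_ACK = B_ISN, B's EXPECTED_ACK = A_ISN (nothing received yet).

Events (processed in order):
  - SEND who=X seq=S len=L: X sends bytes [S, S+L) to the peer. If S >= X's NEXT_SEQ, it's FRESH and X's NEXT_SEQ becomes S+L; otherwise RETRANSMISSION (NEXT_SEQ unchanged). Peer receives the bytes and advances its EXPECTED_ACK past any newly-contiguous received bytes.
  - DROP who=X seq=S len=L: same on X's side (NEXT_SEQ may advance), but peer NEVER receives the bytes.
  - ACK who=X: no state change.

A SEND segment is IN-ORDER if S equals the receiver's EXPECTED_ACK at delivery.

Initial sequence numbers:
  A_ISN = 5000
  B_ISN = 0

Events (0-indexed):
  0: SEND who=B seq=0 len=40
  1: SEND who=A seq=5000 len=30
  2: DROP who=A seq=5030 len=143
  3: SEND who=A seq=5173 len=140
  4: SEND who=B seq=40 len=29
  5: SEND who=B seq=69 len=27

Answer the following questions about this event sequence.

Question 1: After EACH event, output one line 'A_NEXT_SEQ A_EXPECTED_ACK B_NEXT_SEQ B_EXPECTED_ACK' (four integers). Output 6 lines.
5000 40 40 5000
5030 40 40 5030
5173 40 40 5030
5313 40 40 5030
5313 69 69 5030
5313 96 96 5030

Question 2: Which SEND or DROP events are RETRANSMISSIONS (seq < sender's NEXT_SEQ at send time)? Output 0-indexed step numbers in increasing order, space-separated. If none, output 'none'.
Step 0: SEND seq=0 -> fresh
Step 1: SEND seq=5000 -> fresh
Step 2: DROP seq=5030 -> fresh
Step 3: SEND seq=5173 -> fresh
Step 4: SEND seq=40 -> fresh
Step 5: SEND seq=69 -> fresh

Answer: none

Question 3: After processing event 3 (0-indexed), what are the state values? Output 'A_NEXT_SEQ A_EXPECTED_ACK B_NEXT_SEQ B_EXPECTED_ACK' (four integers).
After event 0: A_seq=5000 A_ack=40 B_seq=40 B_ack=5000
After event 1: A_seq=5030 A_ack=40 B_seq=40 B_ack=5030
After event 2: A_seq=5173 A_ack=40 B_seq=40 B_ack=5030
After event 3: A_seq=5313 A_ack=40 B_seq=40 B_ack=5030

5313 40 40 5030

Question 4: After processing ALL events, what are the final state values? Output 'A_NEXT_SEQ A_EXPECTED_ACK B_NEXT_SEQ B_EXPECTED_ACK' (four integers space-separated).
After event 0: A_seq=5000 A_ack=40 B_seq=40 B_ack=5000
After event 1: A_seq=5030 A_ack=40 B_seq=40 B_ack=5030
After event 2: A_seq=5173 A_ack=40 B_seq=40 B_ack=5030
After event 3: A_seq=5313 A_ack=40 B_seq=40 B_ack=5030
After event 4: A_seq=5313 A_ack=69 B_seq=69 B_ack=5030
After event 5: A_seq=5313 A_ack=96 B_seq=96 B_ack=5030

Answer: 5313 96 96 5030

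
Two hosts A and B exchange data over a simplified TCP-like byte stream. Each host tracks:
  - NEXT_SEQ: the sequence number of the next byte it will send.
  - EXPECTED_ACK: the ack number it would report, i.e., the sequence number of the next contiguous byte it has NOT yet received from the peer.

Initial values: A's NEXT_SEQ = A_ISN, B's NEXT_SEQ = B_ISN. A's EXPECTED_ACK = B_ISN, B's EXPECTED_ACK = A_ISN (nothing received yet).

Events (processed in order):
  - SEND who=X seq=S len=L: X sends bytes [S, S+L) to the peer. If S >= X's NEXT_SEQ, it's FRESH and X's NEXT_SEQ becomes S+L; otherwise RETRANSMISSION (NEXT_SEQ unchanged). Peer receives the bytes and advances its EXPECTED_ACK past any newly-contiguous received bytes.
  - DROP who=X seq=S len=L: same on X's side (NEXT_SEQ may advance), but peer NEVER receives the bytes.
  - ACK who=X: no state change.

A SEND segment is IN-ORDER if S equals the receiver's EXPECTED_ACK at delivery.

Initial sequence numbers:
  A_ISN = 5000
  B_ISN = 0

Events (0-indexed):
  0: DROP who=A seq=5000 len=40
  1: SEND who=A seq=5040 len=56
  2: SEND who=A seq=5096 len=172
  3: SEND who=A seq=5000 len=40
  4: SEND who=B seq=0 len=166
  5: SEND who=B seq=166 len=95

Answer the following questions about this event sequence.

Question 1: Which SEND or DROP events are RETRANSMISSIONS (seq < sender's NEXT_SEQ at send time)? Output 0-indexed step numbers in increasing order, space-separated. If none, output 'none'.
Answer: 3

Derivation:
Step 0: DROP seq=5000 -> fresh
Step 1: SEND seq=5040 -> fresh
Step 2: SEND seq=5096 -> fresh
Step 3: SEND seq=5000 -> retransmit
Step 4: SEND seq=0 -> fresh
Step 5: SEND seq=166 -> fresh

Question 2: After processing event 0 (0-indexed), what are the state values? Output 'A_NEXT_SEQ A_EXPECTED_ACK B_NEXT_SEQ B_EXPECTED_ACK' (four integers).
After event 0: A_seq=5040 A_ack=0 B_seq=0 B_ack=5000

5040 0 0 5000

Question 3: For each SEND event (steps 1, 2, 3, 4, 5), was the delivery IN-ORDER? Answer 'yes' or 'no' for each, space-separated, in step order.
Step 1: SEND seq=5040 -> out-of-order
Step 2: SEND seq=5096 -> out-of-order
Step 3: SEND seq=5000 -> in-order
Step 4: SEND seq=0 -> in-order
Step 5: SEND seq=166 -> in-order

Answer: no no yes yes yes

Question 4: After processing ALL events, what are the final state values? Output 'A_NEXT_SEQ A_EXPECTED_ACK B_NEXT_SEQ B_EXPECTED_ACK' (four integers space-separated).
After event 0: A_seq=5040 A_ack=0 B_seq=0 B_ack=5000
After event 1: A_seq=5096 A_ack=0 B_seq=0 B_ack=5000
After event 2: A_seq=5268 A_ack=0 B_seq=0 B_ack=5000
After event 3: A_seq=5268 A_ack=0 B_seq=0 B_ack=5268
After event 4: A_seq=5268 A_ack=166 B_seq=166 B_ack=5268
After event 5: A_seq=5268 A_ack=261 B_seq=261 B_ack=5268

Answer: 5268 261 261 5268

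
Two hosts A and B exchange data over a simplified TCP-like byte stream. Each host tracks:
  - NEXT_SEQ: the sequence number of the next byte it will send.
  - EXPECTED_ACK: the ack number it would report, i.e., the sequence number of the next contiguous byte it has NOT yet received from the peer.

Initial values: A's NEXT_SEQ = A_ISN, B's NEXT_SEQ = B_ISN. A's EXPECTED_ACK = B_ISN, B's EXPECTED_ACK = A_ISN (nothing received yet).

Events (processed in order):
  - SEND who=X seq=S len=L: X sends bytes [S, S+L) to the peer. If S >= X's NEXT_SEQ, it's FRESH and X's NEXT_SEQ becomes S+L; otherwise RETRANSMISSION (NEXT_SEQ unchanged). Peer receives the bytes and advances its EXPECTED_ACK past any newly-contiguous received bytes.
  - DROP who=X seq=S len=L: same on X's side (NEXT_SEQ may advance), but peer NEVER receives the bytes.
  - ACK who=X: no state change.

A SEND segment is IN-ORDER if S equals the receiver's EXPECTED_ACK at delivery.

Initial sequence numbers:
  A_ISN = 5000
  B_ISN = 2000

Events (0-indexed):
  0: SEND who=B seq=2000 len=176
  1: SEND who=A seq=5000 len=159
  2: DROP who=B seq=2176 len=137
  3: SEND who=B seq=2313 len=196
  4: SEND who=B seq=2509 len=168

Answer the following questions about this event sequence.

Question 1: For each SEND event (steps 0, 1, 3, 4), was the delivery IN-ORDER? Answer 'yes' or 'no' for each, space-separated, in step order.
Answer: yes yes no no

Derivation:
Step 0: SEND seq=2000 -> in-order
Step 1: SEND seq=5000 -> in-order
Step 3: SEND seq=2313 -> out-of-order
Step 4: SEND seq=2509 -> out-of-order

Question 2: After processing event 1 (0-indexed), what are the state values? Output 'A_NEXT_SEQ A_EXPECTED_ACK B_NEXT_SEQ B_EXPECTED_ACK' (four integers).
After event 0: A_seq=5000 A_ack=2176 B_seq=2176 B_ack=5000
After event 1: A_seq=5159 A_ack=2176 B_seq=2176 B_ack=5159

5159 2176 2176 5159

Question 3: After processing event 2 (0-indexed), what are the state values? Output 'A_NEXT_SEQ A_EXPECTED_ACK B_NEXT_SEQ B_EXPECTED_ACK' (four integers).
After event 0: A_seq=5000 A_ack=2176 B_seq=2176 B_ack=5000
After event 1: A_seq=5159 A_ack=2176 B_seq=2176 B_ack=5159
After event 2: A_seq=5159 A_ack=2176 B_seq=2313 B_ack=5159

5159 2176 2313 5159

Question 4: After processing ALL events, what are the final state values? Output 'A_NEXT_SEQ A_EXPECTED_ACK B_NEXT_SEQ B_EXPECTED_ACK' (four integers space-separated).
After event 0: A_seq=5000 A_ack=2176 B_seq=2176 B_ack=5000
After event 1: A_seq=5159 A_ack=2176 B_seq=2176 B_ack=5159
After event 2: A_seq=5159 A_ack=2176 B_seq=2313 B_ack=5159
After event 3: A_seq=5159 A_ack=2176 B_seq=2509 B_ack=5159
After event 4: A_seq=5159 A_ack=2176 B_seq=2677 B_ack=5159

Answer: 5159 2176 2677 5159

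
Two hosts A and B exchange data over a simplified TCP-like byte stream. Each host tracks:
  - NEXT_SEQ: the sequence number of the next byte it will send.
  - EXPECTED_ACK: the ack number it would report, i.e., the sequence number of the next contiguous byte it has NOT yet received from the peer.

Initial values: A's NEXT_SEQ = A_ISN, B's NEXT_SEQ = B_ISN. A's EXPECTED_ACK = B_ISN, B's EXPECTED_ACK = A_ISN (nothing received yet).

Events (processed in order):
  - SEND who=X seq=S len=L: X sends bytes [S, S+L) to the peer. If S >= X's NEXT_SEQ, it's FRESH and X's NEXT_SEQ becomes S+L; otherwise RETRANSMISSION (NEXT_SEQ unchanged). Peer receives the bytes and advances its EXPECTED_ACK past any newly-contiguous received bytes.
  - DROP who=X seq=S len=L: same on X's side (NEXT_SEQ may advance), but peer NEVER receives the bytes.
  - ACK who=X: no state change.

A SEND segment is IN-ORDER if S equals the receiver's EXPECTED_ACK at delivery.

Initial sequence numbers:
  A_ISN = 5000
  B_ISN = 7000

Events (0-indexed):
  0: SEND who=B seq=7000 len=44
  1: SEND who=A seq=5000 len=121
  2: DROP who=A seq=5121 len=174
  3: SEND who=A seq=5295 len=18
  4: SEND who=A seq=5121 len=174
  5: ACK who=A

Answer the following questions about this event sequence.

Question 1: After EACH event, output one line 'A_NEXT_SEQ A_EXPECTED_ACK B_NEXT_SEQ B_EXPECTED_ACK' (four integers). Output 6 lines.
5000 7044 7044 5000
5121 7044 7044 5121
5295 7044 7044 5121
5313 7044 7044 5121
5313 7044 7044 5313
5313 7044 7044 5313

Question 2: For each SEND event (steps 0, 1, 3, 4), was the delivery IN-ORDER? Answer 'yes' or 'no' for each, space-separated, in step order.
Step 0: SEND seq=7000 -> in-order
Step 1: SEND seq=5000 -> in-order
Step 3: SEND seq=5295 -> out-of-order
Step 4: SEND seq=5121 -> in-order

Answer: yes yes no yes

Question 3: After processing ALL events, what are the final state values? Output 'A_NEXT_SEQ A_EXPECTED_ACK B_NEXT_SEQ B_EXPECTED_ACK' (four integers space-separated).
Answer: 5313 7044 7044 5313

Derivation:
After event 0: A_seq=5000 A_ack=7044 B_seq=7044 B_ack=5000
After event 1: A_seq=5121 A_ack=7044 B_seq=7044 B_ack=5121
After event 2: A_seq=5295 A_ack=7044 B_seq=7044 B_ack=5121
After event 3: A_seq=5313 A_ack=7044 B_seq=7044 B_ack=5121
After event 4: A_seq=5313 A_ack=7044 B_seq=7044 B_ack=5313
After event 5: A_seq=5313 A_ack=7044 B_seq=7044 B_ack=5313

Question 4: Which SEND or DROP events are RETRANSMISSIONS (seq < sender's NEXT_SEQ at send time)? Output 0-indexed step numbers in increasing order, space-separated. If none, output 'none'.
Answer: 4

Derivation:
Step 0: SEND seq=7000 -> fresh
Step 1: SEND seq=5000 -> fresh
Step 2: DROP seq=5121 -> fresh
Step 3: SEND seq=5295 -> fresh
Step 4: SEND seq=5121 -> retransmit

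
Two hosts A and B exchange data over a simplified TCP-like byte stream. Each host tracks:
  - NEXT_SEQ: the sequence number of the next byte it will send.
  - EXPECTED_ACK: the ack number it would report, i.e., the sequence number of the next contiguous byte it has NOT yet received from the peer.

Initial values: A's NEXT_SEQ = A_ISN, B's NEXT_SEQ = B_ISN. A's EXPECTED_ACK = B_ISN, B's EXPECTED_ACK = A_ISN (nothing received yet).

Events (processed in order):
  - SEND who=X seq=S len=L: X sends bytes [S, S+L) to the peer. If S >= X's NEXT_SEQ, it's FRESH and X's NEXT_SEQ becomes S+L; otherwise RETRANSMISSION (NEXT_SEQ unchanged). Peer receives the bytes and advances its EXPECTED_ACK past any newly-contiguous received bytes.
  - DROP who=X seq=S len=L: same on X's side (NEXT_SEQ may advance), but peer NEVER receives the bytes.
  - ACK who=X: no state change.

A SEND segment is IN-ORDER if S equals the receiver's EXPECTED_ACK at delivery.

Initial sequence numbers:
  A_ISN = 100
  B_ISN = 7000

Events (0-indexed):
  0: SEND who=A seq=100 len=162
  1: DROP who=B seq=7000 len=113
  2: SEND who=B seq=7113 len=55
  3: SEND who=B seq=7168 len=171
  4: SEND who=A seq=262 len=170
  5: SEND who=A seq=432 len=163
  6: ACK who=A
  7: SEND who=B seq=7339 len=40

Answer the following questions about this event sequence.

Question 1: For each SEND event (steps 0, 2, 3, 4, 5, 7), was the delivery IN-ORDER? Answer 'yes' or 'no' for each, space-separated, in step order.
Answer: yes no no yes yes no

Derivation:
Step 0: SEND seq=100 -> in-order
Step 2: SEND seq=7113 -> out-of-order
Step 3: SEND seq=7168 -> out-of-order
Step 4: SEND seq=262 -> in-order
Step 5: SEND seq=432 -> in-order
Step 7: SEND seq=7339 -> out-of-order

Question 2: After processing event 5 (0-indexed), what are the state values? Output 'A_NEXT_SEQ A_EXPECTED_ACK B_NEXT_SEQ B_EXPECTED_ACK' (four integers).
After event 0: A_seq=262 A_ack=7000 B_seq=7000 B_ack=262
After event 1: A_seq=262 A_ack=7000 B_seq=7113 B_ack=262
After event 2: A_seq=262 A_ack=7000 B_seq=7168 B_ack=262
After event 3: A_seq=262 A_ack=7000 B_seq=7339 B_ack=262
After event 4: A_seq=432 A_ack=7000 B_seq=7339 B_ack=432
After event 5: A_seq=595 A_ack=7000 B_seq=7339 B_ack=595

595 7000 7339 595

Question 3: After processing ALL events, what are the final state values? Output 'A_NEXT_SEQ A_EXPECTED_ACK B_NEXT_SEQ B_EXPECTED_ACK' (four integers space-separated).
After event 0: A_seq=262 A_ack=7000 B_seq=7000 B_ack=262
After event 1: A_seq=262 A_ack=7000 B_seq=7113 B_ack=262
After event 2: A_seq=262 A_ack=7000 B_seq=7168 B_ack=262
After event 3: A_seq=262 A_ack=7000 B_seq=7339 B_ack=262
After event 4: A_seq=432 A_ack=7000 B_seq=7339 B_ack=432
After event 5: A_seq=595 A_ack=7000 B_seq=7339 B_ack=595
After event 6: A_seq=595 A_ack=7000 B_seq=7339 B_ack=595
After event 7: A_seq=595 A_ack=7000 B_seq=7379 B_ack=595

Answer: 595 7000 7379 595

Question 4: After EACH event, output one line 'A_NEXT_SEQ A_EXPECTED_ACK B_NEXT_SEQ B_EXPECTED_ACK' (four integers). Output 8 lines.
262 7000 7000 262
262 7000 7113 262
262 7000 7168 262
262 7000 7339 262
432 7000 7339 432
595 7000 7339 595
595 7000 7339 595
595 7000 7379 595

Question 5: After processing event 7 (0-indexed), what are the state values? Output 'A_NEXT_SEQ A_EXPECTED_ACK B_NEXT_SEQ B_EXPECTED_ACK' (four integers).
After event 0: A_seq=262 A_ack=7000 B_seq=7000 B_ack=262
After event 1: A_seq=262 A_ack=7000 B_seq=7113 B_ack=262
After event 2: A_seq=262 A_ack=7000 B_seq=7168 B_ack=262
After event 3: A_seq=262 A_ack=7000 B_seq=7339 B_ack=262
After event 4: A_seq=432 A_ack=7000 B_seq=7339 B_ack=432
After event 5: A_seq=595 A_ack=7000 B_seq=7339 B_ack=595
After event 6: A_seq=595 A_ack=7000 B_seq=7339 B_ack=595
After event 7: A_seq=595 A_ack=7000 B_seq=7379 B_ack=595

595 7000 7379 595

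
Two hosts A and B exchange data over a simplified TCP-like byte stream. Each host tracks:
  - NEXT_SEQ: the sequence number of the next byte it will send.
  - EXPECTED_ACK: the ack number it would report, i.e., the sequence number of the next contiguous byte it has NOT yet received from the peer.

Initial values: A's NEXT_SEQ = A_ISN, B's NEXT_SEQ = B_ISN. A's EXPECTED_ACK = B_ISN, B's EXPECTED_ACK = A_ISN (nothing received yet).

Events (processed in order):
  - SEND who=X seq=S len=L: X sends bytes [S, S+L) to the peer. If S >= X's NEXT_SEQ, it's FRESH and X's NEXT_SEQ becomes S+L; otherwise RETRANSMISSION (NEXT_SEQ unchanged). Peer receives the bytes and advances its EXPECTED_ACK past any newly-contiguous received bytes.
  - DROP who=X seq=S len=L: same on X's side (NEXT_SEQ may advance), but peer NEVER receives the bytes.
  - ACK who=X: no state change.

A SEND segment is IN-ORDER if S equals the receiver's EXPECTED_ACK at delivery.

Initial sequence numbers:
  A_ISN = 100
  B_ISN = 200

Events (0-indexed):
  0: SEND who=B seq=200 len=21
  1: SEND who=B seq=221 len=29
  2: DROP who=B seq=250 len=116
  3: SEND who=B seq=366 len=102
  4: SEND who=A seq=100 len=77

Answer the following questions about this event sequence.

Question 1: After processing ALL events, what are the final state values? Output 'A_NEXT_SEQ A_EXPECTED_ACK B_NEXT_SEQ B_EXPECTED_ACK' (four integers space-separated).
After event 0: A_seq=100 A_ack=221 B_seq=221 B_ack=100
After event 1: A_seq=100 A_ack=250 B_seq=250 B_ack=100
After event 2: A_seq=100 A_ack=250 B_seq=366 B_ack=100
After event 3: A_seq=100 A_ack=250 B_seq=468 B_ack=100
After event 4: A_seq=177 A_ack=250 B_seq=468 B_ack=177

Answer: 177 250 468 177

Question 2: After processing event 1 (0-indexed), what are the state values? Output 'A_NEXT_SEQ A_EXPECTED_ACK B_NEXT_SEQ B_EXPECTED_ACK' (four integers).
After event 0: A_seq=100 A_ack=221 B_seq=221 B_ack=100
After event 1: A_seq=100 A_ack=250 B_seq=250 B_ack=100

100 250 250 100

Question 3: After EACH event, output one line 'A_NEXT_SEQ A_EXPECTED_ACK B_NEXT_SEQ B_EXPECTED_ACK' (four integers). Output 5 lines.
100 221 221 100
100 250 250 100
100 250 366 100
100 250 468 100
177 250 468 177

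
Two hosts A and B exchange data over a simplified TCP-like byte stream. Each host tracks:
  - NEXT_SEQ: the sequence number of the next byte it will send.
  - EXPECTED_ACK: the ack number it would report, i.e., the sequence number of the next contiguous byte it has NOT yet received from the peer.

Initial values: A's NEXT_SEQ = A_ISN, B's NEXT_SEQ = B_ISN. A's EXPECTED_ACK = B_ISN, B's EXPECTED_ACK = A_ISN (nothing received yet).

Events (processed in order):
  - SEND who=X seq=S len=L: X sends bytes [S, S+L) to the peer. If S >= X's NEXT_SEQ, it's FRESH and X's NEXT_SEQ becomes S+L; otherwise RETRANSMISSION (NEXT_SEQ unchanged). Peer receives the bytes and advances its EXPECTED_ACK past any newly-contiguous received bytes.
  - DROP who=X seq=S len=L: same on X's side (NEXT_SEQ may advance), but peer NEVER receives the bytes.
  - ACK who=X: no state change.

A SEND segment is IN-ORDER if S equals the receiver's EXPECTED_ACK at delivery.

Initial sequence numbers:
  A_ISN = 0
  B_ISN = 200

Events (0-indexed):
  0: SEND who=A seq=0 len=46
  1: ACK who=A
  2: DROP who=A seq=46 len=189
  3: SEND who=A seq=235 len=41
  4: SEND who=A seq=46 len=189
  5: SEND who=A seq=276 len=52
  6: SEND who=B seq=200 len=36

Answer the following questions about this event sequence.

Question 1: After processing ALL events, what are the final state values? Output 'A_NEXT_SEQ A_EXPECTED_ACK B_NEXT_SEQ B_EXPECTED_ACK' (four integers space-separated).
After event 0: A_seq=46 A_ack=200 B_seq=200 B_ack=46
After event 1: A_seq=46 A_ack=200 B_seq=200 B_ack=46
After event 2: A_seq=235 A_ack=200 B_seq=200 B_ack=46
After event 3: A_seq=276 A_ack=200 B_seq=200 B_ack=46
After event 4: A_seq=276 A_ack=200 B_seq=200 B_ack=276
After event 5: A_seq=328 A_ack=200 B_seq=200 B_ack=328
After event 6: A_seq=328 A_ack=236 B_seq=236 B_ack=328

Answer: 328 236 236 328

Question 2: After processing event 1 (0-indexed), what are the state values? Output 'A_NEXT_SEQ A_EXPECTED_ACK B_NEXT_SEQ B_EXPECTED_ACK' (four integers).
After event 0: A_seq=46 A_ack=200 B_seq=200 B_ack=46
After event 1: A_seq=46 A_ack=200 B_seq=200 B_ack=46

46 200 200 46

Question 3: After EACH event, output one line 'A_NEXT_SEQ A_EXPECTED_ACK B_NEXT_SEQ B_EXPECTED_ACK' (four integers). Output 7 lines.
46 200 200 46
46 200 200 46
235 200 200 46
276 200 200 46
276 200 200 276
328 200 200 328
328 236 236 328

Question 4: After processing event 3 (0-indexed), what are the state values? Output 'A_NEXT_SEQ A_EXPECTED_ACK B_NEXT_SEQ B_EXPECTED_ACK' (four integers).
After event 0: A_seq=46 A_ack=200 B_seq=200 B_ack=46
After event 1: A_seq=46 A_ack=200 B_seq=200 B_ack=46
After event 2: A_seq=235 A_ack=200 B_seq=200 B_ack=46
After event 3: A_seq=276 A_ack=200 B_seq=200 B_ack=46

276 200 200 46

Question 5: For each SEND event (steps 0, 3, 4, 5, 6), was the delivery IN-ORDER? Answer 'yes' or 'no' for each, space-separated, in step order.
Answer: yes no yes yes yes

Derivation:
Step 0: SEND seq=0 -> in-order
Step 3: SEND seq=235 -> out-of-order
Step 4: SEND seq=46 -> in-order
Step 5: SEND seq=276 -> in-order
Step 6: SEND seq=200 -> in-order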